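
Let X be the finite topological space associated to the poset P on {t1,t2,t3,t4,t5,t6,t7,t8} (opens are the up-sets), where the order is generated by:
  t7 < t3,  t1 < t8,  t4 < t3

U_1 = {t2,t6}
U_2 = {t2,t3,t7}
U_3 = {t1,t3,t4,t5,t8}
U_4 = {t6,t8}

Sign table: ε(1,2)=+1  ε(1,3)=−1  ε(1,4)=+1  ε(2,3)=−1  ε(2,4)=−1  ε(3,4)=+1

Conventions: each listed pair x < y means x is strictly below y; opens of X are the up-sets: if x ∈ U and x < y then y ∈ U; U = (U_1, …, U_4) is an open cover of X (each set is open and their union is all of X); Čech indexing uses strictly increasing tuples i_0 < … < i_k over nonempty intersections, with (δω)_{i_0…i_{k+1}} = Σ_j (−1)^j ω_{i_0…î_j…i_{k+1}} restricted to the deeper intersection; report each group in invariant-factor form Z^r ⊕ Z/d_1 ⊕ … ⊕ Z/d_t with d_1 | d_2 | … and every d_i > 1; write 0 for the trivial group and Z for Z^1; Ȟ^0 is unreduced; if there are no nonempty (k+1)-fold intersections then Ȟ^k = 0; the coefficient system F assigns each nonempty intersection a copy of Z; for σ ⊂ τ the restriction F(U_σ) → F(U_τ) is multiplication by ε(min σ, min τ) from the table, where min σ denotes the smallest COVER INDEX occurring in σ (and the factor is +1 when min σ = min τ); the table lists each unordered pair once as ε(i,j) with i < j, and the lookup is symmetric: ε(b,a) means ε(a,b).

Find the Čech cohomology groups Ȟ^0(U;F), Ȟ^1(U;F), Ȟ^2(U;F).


cover nerve:
  U12={t2} U14={t6} U23={t3} U34={t8}
C dims 4,4; δ0: rk 4, SNF 1^3·2
Ȟ^0: (4−4)−0=0 ⇒ 0
Ȟ^1: (4−0)−4=0 plus torsion [2] ⇒ Z/2
Ȟ^2: (0−0)−0=0 ⇒ 0

Ȟ^0 ≅ 0; Ȟ^1 ≅ Z/2; Ȟ^2 ≅ 0


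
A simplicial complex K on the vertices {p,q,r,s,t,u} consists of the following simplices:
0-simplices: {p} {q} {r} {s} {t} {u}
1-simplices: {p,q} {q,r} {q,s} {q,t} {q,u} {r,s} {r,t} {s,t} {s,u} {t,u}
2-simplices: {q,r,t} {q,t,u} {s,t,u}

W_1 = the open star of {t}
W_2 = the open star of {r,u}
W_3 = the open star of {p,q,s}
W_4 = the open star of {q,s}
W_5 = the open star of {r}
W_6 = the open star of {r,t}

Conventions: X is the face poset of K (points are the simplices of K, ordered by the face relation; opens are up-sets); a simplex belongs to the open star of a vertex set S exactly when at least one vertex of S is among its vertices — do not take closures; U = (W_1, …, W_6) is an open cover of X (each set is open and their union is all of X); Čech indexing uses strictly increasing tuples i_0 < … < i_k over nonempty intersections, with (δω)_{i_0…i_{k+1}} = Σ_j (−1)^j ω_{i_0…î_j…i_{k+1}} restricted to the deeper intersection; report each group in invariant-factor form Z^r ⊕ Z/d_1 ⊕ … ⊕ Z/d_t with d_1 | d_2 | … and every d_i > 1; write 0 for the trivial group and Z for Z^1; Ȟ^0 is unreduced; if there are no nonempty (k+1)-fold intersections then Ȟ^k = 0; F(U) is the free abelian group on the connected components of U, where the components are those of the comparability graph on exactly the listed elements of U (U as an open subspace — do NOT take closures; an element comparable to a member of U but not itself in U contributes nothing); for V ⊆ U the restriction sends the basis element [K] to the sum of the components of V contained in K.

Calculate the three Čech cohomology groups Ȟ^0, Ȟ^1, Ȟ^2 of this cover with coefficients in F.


intersection data:
  W1={{t},{q,t},{r,t},{s,t},{t,u},{q,r,t},{q,t,u},{s,t,u}} W2={{r},{u},{q,r},{q,u},{r,s},{r,t},{s,u},{t,u},{q,r,t},{q,t,u},{s,t,u}} W3={{p},{q},{s},{p,q},{q,r},{q,s},{q,t},{q,u},{r,s},{s,t},{s,u},{q,r,t},{q,t,u},{s,t,u}} W4={{q},{s},{p,q},{q,r},{q,s},{q,t},{q,u},{r,s},{s,t},{s,u},{q,r,t},{q,t,u},{s,t,u}} W5={{r},{q,r},{r,s},{r,t},{q,r,t}} W6={{r},{t},{q,r},{q,t},{r,s},{r,t},{s,t},{t,u},{q,r,t},{q,t,u},{s,t,u}}
  W12={{r,t},{t,u},{q,r,t},{q,t,u},{s,t,u}} W13={{q,t},{s,t},{q,r,t},{q,t,u},{s,t,u}} W14={{q,t},{s,t},{q,r,t},{q,t,u},{s,t,u}} W15={{r,t},{q,r,t}} W16={{t},{q,t},{r,t},{s,t},{t,u},{q,r,t},{q,t,u},{s,t,u}} W23={{q,r},{q,u},{r,s},{s,u},{q,r,t},{q,t,u},{s,t,u}} W24={{q,r},{q,u},{r,s},{s,u},{q,r,t},{q,t,u},{s,t,u}} W25={{r},{q,r},{r,s},{r,t},{q,r,t}} W26={{r},{q,r},{r,s},{r,t},{t,u},{q,r,t},{q,t,u},{s,t,u}} W34={{q},{s},{p,q},{q,r},{q,s},{q,t},{q,u},{r,s},{s,t},{s,u},{q,r,t},{q,t,u},{s,t,u}} W35={{q,r},{r,s},{q,r,t}} W36={{q,r},{q,t},{r,s},{s,t},{q,r,t},{q,t,u},{s,t,u}} W45={{q,r},{r,s},{q,r,t}} W46={{q,r},{q,t},{r,s},{s,t},{q,r,t},{q,t,u},{s,t,u}} W56={{r},{q,r},{r,s},{r,t},{q,r,t}}
  W123={{q,r,t},{q,t,u},{s,t,u}} W124={{q,r,t},{q,t,u},{s,t,u}} W125={{r,t},{q,r,t}} W126={{r,t},{t,u},{q,r,t},{q,t,u},{s,t,u}} W134={{q,t},{s,t},{q,r,t},{q,t,u},{s,t,u}} W135={{q,r,t}} W136={{q,t},{s,t},{q,r,t},{q,t,u},{s,t,u}} W145={{q,r,t}} W146={{q,t},{s,t},{q,r,t},{q,t,u},{s,t,u}} W156={{r,t},{q,r,t}} W234={{q,r},{q,u},{r,s},{s,u},{q,r,t},{q,t,u},{s,t,u}} W235={{q,r},{r,s},{q,r,t}} W236={{q,r},{r,s},{q,r,t},{q,t,u},{s,t,u}} W245={{q,r},{r,s},{q,r,t}} W246={{q,r},{r,s},{q,r,t},{q,t,u},{s,t,u}} W256={{r},{q,r},{r,s},{r,t},{q,r,t}} W345={{q,r},{r,s},{q,r,t}} W346={{q,r},{q,t},{r,s},{s,t},{q,r,t},{q,t,u},{s,t,u}} W356={{q,r},{r,s},{q,r,t}} W456={{q,r},{r,s},{q,r,t}}
  W1234={{q,r,t},{q,t,u},{s,t,u}} W1235={{q,r,t}} W1236={{q,r,t},{q,t,u},{s,t,u}} W1245={{q,r,t}} W1246={{q,r,t},{q,t,u},{s,t,u}} W1256={{r,t},{q,r,t}} W1345={{q,r,t}} W1346={{q,t},{s,t},{q,r,t},{q,t,u},{s,t,u}} W1356={{q,r,t}} W1456={{q,r,t}} W2345={{q,r},{r,s},{q,r,t}} W2346={{q,r},{r,s},{q,r,t},{q,t,u},{s,t,u}} W2356={{q,r},{r,s},{q,r,t}} W2456={{q,r},{r,s},{q,r,t}} W3456={{q,r},{r,s},{q,r,t}}
  W12345={{q,r,t}} W12346={{q,r,t},{q,t,u},{s,t,u}} W12356={{q,r,t}} W12456={{q,r,t}} W13456={{q,r,t}} W23456={{q,r},{r,s},{q,r,t}}
  W123456={{q,r,t}}
components per intersection:
  W1: {{t},{q,t},{r,t},{s,t},{t,u},{q,r,t},{q,t,u},{s,t,u}}
  W2: {{r},{q,r},{r,s},{r,t},{q,r,t}} {{u},{q,u},{s,u},{t,u},{q,t,u},{s,t,u}}
  W3: {{p},{q},{s},{p,q},{q,r},{q,s},{q,t},{q,u},{r,s},{s,t},{s,u},{q,r,t},{q,t,u},{s,t,u}}
  W4: {{q},{s},{p,q},{q,r},{q,s},{q,t},{q,u},{r,s},{s,t},{s,u},{q,r,t},{q,t,u},{s,t,u}}
  W5: {{r},{q,r},{r,s},{r,t},{q,r,t}}
  W6: {{r},{t},{q,r},{q,t},{r,s},{r,t},{s,t},{t,u},{q,r,t},{q,t,u},{s,t,u}}
  W12: {{r,t},{q,r,t}} {{t,u},{q,t,u},{s,t,u}}
  W13: {{q,t},{q,r,t},{q,t,u}} {{s,t},{s,t,u}}
  W14: {{q,t},{q,r,t},{q,t,u}} {{s,t},{s,t,u}}
  W15: {{r,t},{q,r,t}}
  W16: {{t},{q,t},{r,t},{s,t},{t,u},{q,r,t},{q,t,u},{s,t,u}}
  W23: {{q,r},{q,r,t}} {{q,u},{q,t,u}} {{r,s}} {{s,u},{s,t,u}}
  W24: {{q,r},{q,r,t}} {{q,u},{q,t,u}} {{r,s}} {{s,u},{s,t,u}}
  W25: {{r},{q,r},{r,s},{r,t},{q,r,t}}
  W26: {{r},{q,r},{r,s},{r,t},{q,r,t}} {{t,u},{q,t,u},{s,t,u}}
  W34: {{q},{s},{p,q},{q,r},{q,s},{q,t},{q,u},{r,s},{s,t},{s,u},{q,r,t},{q,t,u},{s,t,u}}
  W35: {{q,r},{q,r,t}} {{r,s}}
  W36: {{q,r},{q,t},{q,r,t},{q,t,u}} {{r,s}} {{s,t},{s,t,u}}
  W45: {{q,r},{q,r,t}} {{r,s}}
  W46: {{q,r},{q,t},{q,r,t},{q,t,u}} {{r,s}} {{s,t},{s,t,u}}
  W56: {{r},{q,r},{r,s},{r,t},{q,r,t}}
  W123: {{q,r,t}} {{q,t,u}} {{s,t,u}}
  W124: {{q,r,t}} {{q,t,u}} {{s,t,u}}
  W125: {{r,t},{q,r,t}}
  W126: {{r,t},{q,r,t}} {{t,u},{q,t,u},{s,t,u}}
  W134: {{q,t},{q,r,t},{q,t,u}} {{s,t},{s,t,u}}
  W135: {{q,r,t}}
  W136: {{q,t},{q,r,t},{q,t,u}} {{s,t},{s,t,u}}
  W145: {{q,r,t}}
  W146: {{q,t},{q,r,t},{q,t,u}} {{s,t},{s,t,u}}
  W156: {{r,t},{q,r,t}}
  W234: {{q,r},{q,r,t}} {{q,u},{q,t,u}} {{r,s}} {{s,u},{s,t,u}}
  W235: {{q,r},{q,r,t}} {{r,s}}
  W236: {{q,r},{q,r,t}} {{r,s}} {{q,t,u}} {{s,t,u}}
  W245: {{q,r},{q,r,t}} {{r,s}}
  W246: {{q,r},{q,r,t}} {{r,s}} {{q,t,u}} {{s,t,u}}
  W256: {{r},{q,r},{r,s},{r,t},{q,r,t}}
  W345: {{q,r},{q,r,t}} {{r,s}}
  W346: {{q,r},{q,t},{q,r,t},{q,t,u}} {{r,s}} {{s,t},{s,t,u}}
  W356: {{q,r},{q,r,t}} {{r,s}}
  W456: {{q,r},{q,r,t}} {{r,s}}
  W1234: {{q,r,t}} {{q,t,u}} {{s,t,u}}
  W1235: {{q,r,t}}
  W1236: {{q,r,t}} {{q,t,u}} {{s,t,u}}
  W1245: {{q,r,t}}
  W1246: {{q,r,t}} {{q,t,u}} {{s,t,u}}
  W1256: {{r,t},{q,r,t}}
  W1345: {{q,r,t}}
  W1346: {{q,t},{q,r,t},{q,t,u}} {{s,t},{s,t,u}}
  W1356: {{q,r,t}}
  W1456: {{q,r,t}}
  W2345: {{q,r},{q,r,t}} {{r,s}}
  W2346: {{q,r},{q,r,t}} {{r,s}} {{q,t,u}} {{s,t,u}}
  W2356: {{q,r},{q,r,t}} {{r,s}}
  W2456: {{q,r},{q,r,t}} {{r,s}}
  W3456: {{q,r},{q,r,t}} {{r,s}}
  W12345: {{q,r,t}}
  W12346: {{q,r,t}} {{q,t,u}} {{s,t,u}}
  W12356: {{q,r,t}}
  W12456: {{q,r,t}}
  W13456: {{q,r,t}}
  W23456: {{q,r},{q,r,t}} {{r,s}}
  W123456: {{q,r,t}}
C dims 7,31,44,29; δ0: rk 6, SNF 1^6; δ1: rk 23, SNF 1^23; δ2: rk 21, SNF 1^21
Ȟ^0 = (7 − 6) − 0 = 1, so Ȟ^0 ≅ Z
Ȟ^1 = (31 − 23) − 6 = 2, so Ȟ^1 ≅ Z^2
Ȟ^2 = (44 − 21) − 23 = 0, so Ȟ^2 ≅ 0

Ȟ^0(U;F) ≅ Z,  Ȟ^1(U;F) ≅ Z^2,  Ȟ^2(U;F) ≅ 0


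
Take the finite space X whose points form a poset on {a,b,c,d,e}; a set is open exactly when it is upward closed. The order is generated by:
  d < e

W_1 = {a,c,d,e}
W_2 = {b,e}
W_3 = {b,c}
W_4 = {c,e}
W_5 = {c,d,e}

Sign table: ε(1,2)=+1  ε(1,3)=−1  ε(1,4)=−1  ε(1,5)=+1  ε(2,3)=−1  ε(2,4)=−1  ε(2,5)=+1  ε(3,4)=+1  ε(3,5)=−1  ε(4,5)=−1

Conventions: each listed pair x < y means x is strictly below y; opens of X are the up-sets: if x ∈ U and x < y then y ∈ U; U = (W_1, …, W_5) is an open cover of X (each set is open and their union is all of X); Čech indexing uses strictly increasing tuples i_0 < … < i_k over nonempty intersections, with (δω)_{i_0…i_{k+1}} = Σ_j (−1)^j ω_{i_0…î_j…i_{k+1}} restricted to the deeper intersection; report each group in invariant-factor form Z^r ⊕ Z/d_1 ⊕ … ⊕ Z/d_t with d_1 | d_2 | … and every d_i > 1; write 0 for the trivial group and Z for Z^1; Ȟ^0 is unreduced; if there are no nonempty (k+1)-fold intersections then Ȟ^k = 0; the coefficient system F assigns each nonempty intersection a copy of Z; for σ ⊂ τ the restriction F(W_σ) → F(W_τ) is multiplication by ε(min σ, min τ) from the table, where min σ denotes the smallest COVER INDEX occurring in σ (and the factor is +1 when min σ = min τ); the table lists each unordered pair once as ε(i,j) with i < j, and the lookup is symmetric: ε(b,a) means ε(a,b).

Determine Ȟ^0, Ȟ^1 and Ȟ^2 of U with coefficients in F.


Ȟ^0 = Z; Ȟ^1 = Z; Ȟ^2 = 0

nonempty overlaps:
  W12={e} W13={c} W14={c,e} W15={c,d,e} W23={b} W24={e} W25={e} W34={c} W35={c} W45={c,e}
  W124={e} W125={e} W134={c} W135={c} W145={c,e} W245={e} W345={c}
  W1245={e} W1345={c}
C dims 5,10,7,2; δ0: rk 4, SNF 1^4; δ1: rk 5, SNF 1^5; δ2: rk 2, SNF 1^2
degree 0: 5−4−0 = 1 → Ȟ^0 ≅ Z
degree 1: 10−5−4 = 1 → Ȟ^1 ≅ Z
degree 2: 7−2−5 = 0 → Ȟ^2 ≅ 0


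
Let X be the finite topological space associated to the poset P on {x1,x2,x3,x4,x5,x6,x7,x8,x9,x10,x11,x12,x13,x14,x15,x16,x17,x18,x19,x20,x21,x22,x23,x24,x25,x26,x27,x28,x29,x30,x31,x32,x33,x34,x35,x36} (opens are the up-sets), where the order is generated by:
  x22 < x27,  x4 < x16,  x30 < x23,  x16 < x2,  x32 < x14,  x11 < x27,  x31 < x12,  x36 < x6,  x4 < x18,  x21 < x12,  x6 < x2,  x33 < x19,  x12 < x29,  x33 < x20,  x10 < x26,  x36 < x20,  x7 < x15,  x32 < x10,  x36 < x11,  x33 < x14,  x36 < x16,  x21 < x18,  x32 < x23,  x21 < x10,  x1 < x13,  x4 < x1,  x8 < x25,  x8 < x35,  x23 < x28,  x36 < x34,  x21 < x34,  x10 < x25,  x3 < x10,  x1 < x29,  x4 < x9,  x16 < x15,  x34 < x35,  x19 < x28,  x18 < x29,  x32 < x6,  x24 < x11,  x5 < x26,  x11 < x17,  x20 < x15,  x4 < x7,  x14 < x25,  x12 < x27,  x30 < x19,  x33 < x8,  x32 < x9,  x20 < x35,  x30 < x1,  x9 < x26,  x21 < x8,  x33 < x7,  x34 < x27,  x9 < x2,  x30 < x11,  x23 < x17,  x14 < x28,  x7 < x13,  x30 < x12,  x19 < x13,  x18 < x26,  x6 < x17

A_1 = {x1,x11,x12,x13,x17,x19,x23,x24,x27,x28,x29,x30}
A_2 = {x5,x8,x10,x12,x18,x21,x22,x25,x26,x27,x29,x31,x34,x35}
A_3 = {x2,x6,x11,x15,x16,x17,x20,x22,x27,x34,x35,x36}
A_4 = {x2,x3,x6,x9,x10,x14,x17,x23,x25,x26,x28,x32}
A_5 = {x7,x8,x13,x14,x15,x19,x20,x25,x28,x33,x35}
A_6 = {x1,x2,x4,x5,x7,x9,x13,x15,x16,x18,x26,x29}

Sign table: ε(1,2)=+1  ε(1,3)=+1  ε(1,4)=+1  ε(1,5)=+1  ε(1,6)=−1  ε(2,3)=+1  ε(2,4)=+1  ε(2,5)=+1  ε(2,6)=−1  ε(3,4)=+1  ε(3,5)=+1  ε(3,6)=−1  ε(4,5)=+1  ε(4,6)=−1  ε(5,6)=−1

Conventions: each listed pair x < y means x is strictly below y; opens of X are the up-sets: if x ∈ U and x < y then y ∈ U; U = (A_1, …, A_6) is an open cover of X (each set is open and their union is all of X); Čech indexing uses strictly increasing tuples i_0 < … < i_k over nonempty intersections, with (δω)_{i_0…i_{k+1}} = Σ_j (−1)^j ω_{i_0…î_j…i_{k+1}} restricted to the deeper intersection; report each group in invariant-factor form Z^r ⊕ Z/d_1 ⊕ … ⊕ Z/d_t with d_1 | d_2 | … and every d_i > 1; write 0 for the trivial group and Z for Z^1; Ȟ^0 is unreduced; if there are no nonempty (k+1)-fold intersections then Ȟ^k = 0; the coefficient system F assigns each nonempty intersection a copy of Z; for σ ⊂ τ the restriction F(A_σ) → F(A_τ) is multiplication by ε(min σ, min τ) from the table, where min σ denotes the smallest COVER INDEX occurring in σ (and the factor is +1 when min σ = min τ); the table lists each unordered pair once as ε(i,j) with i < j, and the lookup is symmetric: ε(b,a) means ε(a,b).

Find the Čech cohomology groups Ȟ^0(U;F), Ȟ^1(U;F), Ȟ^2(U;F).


nonempty overlaps:
  A12={x12,x27,x29} A13={x11,x17,x27} A14={x17,x23,x28} A15={x13,x19,x28} A16={x1,x13,x29} A23={x22,x27,x34,x35} A24={x10,x25,x26} A25={x8,x25,x35} A26={x5,x18,x26,x29} A34={x2,x6,x17} A35={x15,x20,x35} A36={x2,x15,x16} A45={x14,x25,x28} A46={x2,x9,x26} A56={x7,x13,x15}
  A123={x27} A126={x29} A134={x17} A145={x28} A156={x13} A235={x35} A245={x25} A246={x26} A346={x2} A356={x15}
C dims 6,15,10; δ0: rk 5, SNF 1^5; δ1: rk 10, SNF 1^9·2
degree 0: 6−5−0 = 1 → Ȟ^0 ≅ Z
degree 1: 15−10−5 = 0 → Ȟ^1 ≅ 0
degree 2: 10−0−10 = 0 plus torsion [2] → Ȟ^2 ≅ Z/2

Ȟ^0(U;F) ≅ Z,  Ȟ^1(U;F) ≅ 0,  Ȟ^2(U;F) ≅ Z/2


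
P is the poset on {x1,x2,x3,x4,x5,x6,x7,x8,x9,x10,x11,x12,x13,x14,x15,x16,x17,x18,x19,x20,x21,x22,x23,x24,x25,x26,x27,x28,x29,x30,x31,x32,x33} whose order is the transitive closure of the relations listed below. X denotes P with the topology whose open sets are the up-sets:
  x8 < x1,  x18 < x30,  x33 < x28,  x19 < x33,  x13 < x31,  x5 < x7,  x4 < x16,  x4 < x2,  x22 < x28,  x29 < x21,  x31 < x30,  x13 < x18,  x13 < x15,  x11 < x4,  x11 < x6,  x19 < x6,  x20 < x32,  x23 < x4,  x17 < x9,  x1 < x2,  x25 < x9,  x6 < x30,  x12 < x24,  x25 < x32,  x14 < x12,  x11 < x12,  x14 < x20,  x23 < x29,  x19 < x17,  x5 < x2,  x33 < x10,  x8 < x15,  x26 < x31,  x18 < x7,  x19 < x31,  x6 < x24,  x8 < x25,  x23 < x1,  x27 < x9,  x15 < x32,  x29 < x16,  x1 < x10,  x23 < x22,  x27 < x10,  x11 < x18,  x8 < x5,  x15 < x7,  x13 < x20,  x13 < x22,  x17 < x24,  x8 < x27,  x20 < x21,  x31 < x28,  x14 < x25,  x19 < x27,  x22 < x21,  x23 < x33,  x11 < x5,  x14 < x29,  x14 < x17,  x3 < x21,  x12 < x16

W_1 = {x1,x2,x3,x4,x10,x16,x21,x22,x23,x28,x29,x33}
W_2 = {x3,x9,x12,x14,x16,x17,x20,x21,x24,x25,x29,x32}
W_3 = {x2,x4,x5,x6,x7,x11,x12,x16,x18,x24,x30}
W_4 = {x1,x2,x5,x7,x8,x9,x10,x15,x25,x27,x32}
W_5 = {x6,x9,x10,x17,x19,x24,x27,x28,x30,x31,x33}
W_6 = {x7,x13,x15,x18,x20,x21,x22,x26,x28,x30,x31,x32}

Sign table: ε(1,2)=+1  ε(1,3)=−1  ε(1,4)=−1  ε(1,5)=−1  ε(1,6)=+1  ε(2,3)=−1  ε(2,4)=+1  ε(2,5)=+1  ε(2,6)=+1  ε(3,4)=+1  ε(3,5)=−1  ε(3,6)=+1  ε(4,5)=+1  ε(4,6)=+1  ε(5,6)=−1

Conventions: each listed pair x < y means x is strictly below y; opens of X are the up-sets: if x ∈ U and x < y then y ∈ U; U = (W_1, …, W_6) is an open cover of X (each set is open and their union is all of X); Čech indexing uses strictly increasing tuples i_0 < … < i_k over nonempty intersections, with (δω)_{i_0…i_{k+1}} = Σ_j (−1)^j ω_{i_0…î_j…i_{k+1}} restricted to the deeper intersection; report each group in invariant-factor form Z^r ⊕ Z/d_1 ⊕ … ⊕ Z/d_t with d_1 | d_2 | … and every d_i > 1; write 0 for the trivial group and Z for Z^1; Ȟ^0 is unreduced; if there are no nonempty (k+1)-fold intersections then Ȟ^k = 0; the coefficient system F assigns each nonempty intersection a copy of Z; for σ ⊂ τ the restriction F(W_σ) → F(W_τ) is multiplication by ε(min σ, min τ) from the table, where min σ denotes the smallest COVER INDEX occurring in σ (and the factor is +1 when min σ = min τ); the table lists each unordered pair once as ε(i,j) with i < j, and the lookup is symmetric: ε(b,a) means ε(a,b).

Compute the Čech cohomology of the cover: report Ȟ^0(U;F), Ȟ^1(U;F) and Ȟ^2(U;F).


nerve simplices:
  W12={x3,x16,x21,x29} W13={x2,x4,x16} W14={x1,x2,x10} W15={x10,x28,x33} W16={x21,x22,x28} W23={x12,x16,x24} W24={x9,x25,x32} W25={x9,x17,x24} W26={x20,x21,x32} W34={x2,x5,x7} W35={x6,x24,x30} W36={x7,x18,x30} W45={x9,x10,x27} W46={x7,x15,x32} W56={x28,x30,x31}
  W123={x16} W126={x21} W134={x2} W145={x10} W156={x28} W235={x24} W245={x9} W246={x32} W346={x7} W356={x30}
C dims 6,15,10; δ0: rk 6, SNF 1^5·2; δ1: rk 9, SNF 1^9
degree 0: 6−6−0 = 0 → Ȟ^0 ≅ 0
degree 1: 15−9−6 = 0 plus torsion [2] → Ȟ^1 ≅ Z/2
degree 2: 10−0−9 = 1 → Ȟ^2 ≅ Z

Ȟ^0 = 0; Ȟ^1 = Z/2; Ȟ^2 = Z


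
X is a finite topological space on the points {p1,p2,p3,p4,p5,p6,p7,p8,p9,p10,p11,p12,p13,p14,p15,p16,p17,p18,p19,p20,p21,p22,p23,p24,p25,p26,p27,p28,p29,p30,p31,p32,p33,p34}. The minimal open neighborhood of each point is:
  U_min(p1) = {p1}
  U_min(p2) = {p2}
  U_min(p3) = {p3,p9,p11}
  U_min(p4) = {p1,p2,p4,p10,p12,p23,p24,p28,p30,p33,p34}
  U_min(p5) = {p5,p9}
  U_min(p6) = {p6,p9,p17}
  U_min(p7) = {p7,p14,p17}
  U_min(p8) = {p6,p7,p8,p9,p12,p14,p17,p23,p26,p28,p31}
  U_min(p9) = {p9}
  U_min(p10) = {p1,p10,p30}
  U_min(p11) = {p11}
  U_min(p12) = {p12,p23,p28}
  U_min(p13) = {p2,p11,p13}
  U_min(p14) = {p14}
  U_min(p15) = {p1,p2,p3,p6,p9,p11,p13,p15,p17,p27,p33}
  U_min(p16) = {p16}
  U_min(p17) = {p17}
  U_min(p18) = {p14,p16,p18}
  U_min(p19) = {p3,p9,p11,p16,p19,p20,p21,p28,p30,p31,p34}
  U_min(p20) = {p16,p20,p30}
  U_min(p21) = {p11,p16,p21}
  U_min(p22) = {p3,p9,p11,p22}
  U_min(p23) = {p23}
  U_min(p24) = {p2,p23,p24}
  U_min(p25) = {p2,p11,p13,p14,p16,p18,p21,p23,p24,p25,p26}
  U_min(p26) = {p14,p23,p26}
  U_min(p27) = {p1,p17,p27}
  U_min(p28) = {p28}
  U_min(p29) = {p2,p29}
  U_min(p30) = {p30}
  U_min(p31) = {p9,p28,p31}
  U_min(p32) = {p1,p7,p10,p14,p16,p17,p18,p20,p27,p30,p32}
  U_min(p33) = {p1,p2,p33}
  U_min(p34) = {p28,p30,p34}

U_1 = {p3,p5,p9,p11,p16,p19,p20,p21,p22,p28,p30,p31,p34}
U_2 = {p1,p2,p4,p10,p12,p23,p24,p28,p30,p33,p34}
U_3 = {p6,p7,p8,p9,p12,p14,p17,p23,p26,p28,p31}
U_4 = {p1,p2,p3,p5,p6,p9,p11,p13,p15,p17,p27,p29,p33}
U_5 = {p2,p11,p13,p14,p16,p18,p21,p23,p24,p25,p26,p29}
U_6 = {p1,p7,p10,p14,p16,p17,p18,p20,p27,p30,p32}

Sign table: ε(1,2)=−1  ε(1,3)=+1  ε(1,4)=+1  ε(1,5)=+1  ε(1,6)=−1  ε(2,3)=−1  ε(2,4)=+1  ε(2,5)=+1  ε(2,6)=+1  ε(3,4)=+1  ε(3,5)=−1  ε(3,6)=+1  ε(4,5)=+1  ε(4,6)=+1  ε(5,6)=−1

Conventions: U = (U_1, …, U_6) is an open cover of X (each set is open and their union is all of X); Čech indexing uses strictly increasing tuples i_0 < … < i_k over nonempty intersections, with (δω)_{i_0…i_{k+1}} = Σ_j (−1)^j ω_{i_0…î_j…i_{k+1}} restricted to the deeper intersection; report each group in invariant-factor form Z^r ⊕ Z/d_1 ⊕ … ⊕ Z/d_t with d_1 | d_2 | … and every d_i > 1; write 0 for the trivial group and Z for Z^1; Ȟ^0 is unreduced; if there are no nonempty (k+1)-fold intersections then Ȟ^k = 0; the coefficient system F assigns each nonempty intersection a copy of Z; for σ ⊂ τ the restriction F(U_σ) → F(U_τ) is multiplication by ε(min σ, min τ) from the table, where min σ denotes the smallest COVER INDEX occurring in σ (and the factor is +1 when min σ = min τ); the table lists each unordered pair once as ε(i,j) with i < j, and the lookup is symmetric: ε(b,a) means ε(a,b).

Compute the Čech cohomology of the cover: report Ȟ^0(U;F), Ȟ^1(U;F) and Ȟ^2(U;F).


intersection data:
  U12={p28,p30,p34} U13={p9,p28,p31} U14={p3,p5,p9,p11} U15={p11,p16,p21} U16={p16,p20,p30} U23={p12,p23,p28} U24={p1,p2,p33} U25={p2,p23,p24} U26={p1,p10,p30} U34={p6,p9,p17} U35={p14,p23,p26} U36={p7,p14,p17} U45={p2,p11,p13,p29} U46={p1,p17,p27} U56={p14,p16,p18}
  U123={p28} U126={p30} U134={p9} U145={p11} U156={p16} U235={p23} U245={p2} U246={p1} U346={p17} U356={p14}
C dims 6,15,10; δ0: rk 6, SNF 1^5·2; δ1: rk 9, SNF 1^9
Ȟ^0 = (6 − 6) − 0 = 0, so Ȟ^0 ≅ 0
Ȟ^1 = (15 − 9) − 6 = 0 plus torsion [2], so Ȟ^1 ≅ Z/2
Ȟ^2 = (10 − 0) − 9 = 1, so Ȟ^2 ≅ Z

Ȟ^0(U;F) ≅ 0, Ȟ^1(U;F) ≅ Z/2 and Ȟ^2(U;F) ≅ Z


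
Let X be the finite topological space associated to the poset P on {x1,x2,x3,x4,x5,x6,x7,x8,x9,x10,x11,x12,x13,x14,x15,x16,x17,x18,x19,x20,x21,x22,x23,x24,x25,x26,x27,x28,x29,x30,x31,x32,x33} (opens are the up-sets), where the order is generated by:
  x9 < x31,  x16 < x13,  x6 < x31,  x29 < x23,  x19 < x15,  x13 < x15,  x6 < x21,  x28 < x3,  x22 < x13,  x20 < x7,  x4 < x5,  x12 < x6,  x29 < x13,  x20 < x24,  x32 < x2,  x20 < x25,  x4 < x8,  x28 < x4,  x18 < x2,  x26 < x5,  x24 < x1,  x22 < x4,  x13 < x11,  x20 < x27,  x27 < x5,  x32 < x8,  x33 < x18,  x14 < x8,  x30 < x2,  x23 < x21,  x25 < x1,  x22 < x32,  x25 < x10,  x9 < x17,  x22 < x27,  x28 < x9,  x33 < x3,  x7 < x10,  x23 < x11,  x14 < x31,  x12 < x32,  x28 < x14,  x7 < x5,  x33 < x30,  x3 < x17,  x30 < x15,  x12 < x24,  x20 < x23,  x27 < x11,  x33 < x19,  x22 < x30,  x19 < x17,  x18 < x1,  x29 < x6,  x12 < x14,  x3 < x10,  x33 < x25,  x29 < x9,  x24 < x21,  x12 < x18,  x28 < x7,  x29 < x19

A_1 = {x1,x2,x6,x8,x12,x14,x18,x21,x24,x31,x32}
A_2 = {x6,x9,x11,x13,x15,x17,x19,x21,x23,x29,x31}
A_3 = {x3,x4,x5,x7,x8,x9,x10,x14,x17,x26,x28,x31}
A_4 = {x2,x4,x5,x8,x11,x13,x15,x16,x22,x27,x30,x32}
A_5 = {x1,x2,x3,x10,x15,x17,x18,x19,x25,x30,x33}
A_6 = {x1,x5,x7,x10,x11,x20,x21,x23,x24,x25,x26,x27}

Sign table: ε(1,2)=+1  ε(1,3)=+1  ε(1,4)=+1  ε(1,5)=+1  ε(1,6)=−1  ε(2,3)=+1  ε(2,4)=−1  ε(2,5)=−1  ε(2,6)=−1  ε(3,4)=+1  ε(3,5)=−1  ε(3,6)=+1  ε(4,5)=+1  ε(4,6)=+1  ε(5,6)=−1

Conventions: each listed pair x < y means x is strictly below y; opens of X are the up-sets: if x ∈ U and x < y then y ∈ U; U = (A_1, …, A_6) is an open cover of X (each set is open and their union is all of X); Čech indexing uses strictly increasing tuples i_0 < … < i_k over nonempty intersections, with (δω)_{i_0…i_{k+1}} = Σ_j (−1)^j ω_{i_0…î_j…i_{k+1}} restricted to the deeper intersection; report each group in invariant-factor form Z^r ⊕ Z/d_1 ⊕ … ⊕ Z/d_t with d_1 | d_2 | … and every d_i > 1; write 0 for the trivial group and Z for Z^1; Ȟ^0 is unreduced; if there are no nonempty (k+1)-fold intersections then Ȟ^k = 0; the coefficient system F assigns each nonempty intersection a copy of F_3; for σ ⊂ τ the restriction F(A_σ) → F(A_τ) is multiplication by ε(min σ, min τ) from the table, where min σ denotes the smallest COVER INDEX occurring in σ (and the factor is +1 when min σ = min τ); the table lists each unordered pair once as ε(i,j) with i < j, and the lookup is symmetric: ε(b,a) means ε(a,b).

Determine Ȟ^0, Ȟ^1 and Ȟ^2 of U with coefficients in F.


nerve simplices:
  A12={x6,x21,x31} A13={x8,x14,x31} A14={x2,x8,x32} A15={x1,x2,x18} A16={x1,x21,x24} A23={x9,x17,x31} A24={x11,x13,x15} A25={x15,x17,x19} A26={x11,x21,x23} A34={x4,x5,x8} A35={x3,x10,x17} A36={x5,x7,x10,x26} A45={x2,x15,x30} A46={x5,x11,x27} A56={x1,x10,x25}
  A123={x31} A126={x21} A134={x8} A145={x2} A156={x1} A235={x17} A245={x15} A246={x11} A346={x5} A356={x10}
C dims 6,15,10; δ0: rk_F3 6; δ1: rk_F3 9
degree 0: 6−6−0 = 0 → Ȟ^0 ≅ 0
degree 1: 15−9−6 = 0 → Ȟ^1 ≅ 0
degree 2: 10−0−9 = 1 → Ȟ^2 ≅ Z/3

Ȟ^0 = 0, Ȟ^1 = 0, Ȟ^2 = Z/3


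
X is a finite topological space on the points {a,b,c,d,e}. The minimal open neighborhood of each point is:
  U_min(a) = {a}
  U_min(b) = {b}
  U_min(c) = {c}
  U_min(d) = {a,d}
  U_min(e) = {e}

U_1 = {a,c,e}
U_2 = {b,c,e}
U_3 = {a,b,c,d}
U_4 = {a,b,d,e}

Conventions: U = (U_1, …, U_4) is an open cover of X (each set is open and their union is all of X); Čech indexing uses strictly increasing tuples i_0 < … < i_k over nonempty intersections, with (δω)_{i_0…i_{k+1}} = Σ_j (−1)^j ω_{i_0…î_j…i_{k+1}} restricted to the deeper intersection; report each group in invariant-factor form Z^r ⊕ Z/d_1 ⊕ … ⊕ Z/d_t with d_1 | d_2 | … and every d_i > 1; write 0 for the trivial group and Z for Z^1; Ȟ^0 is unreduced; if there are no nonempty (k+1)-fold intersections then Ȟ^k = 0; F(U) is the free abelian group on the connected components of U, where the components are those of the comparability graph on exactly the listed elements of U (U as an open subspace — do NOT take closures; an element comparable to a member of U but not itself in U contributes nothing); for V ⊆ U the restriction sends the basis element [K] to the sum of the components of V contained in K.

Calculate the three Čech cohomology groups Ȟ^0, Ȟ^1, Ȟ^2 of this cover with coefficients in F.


cover nerve:
  U12={c,e} U13={a,c} U14={a,e} U23={b,c} U24={b,e} U34={a,b,d}
  U123={c} U124={e} U134={a} U234={b}
components per intersection:
  U1: {a} {c} {e}
  U2: {b} {c} {e}
  U3: {a,d} {b} {c}
  U4: {a,d} {b} {e}
  U12: {c} {e}
  U13: {a} {c}
  U14: {a} {e}
  U23: {b} {c}
  U24: {b} {e}
  U34: {a,d} {b}
  U123: {c}
  U124: {e}
  U134: {a}
  U234: {b}
C dims 12,12,4; δ0: rk 8, SNF 1^8; δ1: rk 4, SNF 1^4
Ȟ^0: (12−8)−0=4 ⇒ Z^4
Ȟ^1: (12−4)−8=0 ⇒ 0
Ȟ^2: (4−0)−4=0 ⇒ 0

Ȟ^0 = Z^4; Ȟ^1 = 0; Ȟ^2 = 0


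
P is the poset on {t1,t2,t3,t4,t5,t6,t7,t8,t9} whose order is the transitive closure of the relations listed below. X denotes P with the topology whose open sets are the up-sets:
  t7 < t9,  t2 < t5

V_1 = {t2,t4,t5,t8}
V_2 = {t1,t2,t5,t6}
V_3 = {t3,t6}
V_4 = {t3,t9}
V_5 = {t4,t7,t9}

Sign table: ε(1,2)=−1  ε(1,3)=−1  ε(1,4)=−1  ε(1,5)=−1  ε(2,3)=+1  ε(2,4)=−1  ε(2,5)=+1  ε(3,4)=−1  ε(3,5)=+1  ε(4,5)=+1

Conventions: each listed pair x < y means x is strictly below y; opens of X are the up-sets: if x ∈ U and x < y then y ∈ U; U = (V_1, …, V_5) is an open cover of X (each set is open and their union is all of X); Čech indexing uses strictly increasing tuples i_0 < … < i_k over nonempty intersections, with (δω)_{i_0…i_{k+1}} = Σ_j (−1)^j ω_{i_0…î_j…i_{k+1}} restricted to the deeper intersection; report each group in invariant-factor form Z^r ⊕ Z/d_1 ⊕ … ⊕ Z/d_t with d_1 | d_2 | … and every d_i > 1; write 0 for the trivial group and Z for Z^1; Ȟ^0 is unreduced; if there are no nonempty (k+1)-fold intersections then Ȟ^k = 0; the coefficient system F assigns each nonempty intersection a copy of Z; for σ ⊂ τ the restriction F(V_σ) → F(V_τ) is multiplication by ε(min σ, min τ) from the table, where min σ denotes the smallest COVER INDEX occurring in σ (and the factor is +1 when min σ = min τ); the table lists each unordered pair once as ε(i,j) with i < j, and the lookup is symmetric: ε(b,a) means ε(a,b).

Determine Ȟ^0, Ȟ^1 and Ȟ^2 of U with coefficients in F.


cover nerve:
  V12={t2,t5} V15={t4} V23={t6} V34={t3} V45={t9}
C dims 5,5; δ0: rk 5, SNF 1^4·2
Ȟ^0: (5−5)−0=0 ⇒ 0
Ȟ^1: (5−0)−5=0 plus torsion [2] ⇒ Z/2
Ȟ^2: (0−0)−0=0 ⇒ 0

Ȟ^0 ≅ 0, Ȟ^1 ≅ Z/2 and Ȟ^2 ≅ 0


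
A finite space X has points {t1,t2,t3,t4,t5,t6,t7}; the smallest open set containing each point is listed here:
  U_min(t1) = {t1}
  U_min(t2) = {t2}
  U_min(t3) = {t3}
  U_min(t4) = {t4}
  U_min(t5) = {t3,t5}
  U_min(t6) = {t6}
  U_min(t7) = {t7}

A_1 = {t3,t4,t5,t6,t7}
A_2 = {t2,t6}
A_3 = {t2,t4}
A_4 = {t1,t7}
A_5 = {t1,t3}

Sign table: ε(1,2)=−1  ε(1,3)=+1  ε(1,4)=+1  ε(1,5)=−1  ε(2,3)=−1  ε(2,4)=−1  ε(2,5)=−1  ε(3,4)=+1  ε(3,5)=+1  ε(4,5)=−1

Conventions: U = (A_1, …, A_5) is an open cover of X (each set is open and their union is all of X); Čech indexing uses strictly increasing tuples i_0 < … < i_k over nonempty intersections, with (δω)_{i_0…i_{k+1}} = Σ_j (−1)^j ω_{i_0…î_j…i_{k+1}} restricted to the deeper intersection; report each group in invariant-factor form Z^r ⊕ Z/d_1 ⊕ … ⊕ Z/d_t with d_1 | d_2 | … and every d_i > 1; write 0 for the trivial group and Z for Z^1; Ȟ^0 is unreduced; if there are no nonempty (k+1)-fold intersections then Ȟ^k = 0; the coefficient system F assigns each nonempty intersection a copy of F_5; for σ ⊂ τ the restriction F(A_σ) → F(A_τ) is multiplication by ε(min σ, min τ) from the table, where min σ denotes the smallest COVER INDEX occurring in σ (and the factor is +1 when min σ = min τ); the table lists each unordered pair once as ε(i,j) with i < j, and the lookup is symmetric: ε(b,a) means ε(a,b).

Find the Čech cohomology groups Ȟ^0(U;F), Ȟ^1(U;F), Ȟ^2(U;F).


Ȟ^0 = Z/5, Ȟ^1 = Z/5 ⊕ Z/5, Ȟ^2 = 0

nerve simplices:
  A12={t6} A13={t4} A14={t7} A15={t3} A23={t2} A45={t1}
C dims 5,6; δ0: rk_F5 4
degree 0: 5−4−0 = 1 → Ȟ^0 ≅ Z/5
degree 1: 6−0−4 = 2 → Ȟ^1 ≅ Z/5 ⊕ Z/5
degree 2: 0−0−0 = 0 → Ȟ^2 ≅ 0


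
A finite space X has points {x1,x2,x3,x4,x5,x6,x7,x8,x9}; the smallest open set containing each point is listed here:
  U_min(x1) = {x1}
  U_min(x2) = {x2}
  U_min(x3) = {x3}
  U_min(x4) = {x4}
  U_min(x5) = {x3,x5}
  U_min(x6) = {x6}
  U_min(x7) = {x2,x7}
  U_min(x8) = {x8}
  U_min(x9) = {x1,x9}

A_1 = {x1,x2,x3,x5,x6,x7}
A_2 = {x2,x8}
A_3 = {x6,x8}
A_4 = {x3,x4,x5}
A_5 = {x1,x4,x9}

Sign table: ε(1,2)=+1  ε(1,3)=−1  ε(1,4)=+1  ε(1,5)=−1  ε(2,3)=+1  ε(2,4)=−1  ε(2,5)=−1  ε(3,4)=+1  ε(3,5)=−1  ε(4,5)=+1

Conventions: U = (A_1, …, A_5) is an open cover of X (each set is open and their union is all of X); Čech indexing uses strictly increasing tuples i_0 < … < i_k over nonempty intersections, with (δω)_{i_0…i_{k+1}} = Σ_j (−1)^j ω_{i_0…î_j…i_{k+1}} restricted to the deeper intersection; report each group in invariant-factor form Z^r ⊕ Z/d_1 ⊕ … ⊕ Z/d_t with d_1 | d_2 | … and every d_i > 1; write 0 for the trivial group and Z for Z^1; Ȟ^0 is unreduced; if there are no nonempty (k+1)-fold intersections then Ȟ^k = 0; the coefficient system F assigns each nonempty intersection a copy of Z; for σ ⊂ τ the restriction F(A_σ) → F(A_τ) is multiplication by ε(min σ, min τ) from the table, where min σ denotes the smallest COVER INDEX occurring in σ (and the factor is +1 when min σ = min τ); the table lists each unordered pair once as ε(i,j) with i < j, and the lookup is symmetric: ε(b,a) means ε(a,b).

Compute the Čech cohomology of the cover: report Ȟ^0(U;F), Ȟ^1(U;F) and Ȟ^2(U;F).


Ȟ^0 = 0, Ȟ^1 = Z ⊕ Z/2 and Ȟ^2 = 0

nonempty intersections:
  A12={x2} A13={x6} A14={x3,x5} A15={x1} A23={x8} A45={x4}
C dims 5,6; δ0: rk 5, SNF 1^4·2
Ȟ^0: (5−5)−0=0 ⇒ 0
Ȟ^1: (6−0)−5=1 plus torsion [2] ⇒ Z ⊕ Z/2
Ȟ^2: (0−0)−0=0 ⇒ 0


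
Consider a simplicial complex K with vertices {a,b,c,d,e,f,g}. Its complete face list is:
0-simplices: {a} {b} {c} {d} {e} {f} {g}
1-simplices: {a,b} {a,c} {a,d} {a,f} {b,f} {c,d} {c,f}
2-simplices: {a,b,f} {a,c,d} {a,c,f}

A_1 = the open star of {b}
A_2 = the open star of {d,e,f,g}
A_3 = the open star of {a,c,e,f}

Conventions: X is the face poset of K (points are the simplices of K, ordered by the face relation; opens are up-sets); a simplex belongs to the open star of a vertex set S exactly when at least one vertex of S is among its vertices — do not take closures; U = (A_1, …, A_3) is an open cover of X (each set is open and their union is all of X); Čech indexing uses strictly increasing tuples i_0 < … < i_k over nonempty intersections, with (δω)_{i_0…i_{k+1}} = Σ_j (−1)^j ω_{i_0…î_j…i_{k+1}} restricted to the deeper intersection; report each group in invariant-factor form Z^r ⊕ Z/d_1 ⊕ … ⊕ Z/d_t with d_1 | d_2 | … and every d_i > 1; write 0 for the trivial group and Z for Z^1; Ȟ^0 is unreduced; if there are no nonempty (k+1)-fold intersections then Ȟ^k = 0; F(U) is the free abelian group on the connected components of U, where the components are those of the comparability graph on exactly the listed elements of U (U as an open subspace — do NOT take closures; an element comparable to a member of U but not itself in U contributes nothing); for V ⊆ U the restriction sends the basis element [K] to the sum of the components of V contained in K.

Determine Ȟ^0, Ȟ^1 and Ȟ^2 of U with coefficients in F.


Ȟ^0 = Z^3, Ȟ^1 = 0, Ȟ^2 = 0

nerve simplices:
  A1={{b},{a,b},{b,f},{a,b,f}} A2={{d},{e},{f},{g},{a,d},{a,f},{b,f},{c,d},{c,f},{a,b,f},{a,c,d},{a,c,f}} A3={{a},{c},{e},{f},{a,b},{a,c},{a,d},{a,f},{b,f},{c,d},{c,f},{a,b,f},{a,c,d},{a,c,f}}
  A12={{b,f},{a,b,f}} A13={{a,b},{b,f},{a,b,f}} A23={{e},{f},{a,d},{a,f},{b,f},{c,d},{c,f},{a,b,f},{a,c,d},{a,c,f}}
  A123={{b,f},{a,b,f}}
components per intersection:
  A1: {{b},{a,b},{b,f},{a,b,f}}
  A2: {{d},{a,d},{c,d},{a,c,d}} {{e}} {{f},{a,f},{b,f},{c,f},{a,b,f},{a,c,f}} {{g}}
  A3: {{a},{c},{f},{a,b},{a,c},{a,d},{a,f},{b,f},{c,d},{c,f},{a,b,f},{a,c,d},{a,c,f}} {{e}}
  A12: {{b,f},{a,b,f}}
  A13: {{a,b},{b,f},{a,b,f}}
  A23: {{e}} {{f},{a,f},{b,f},{c,f},{a,b,f},{a,c,f}} {{a,d},{c,d},{a,c,d}}
  A123: {{b,f},{a,b,f}}
C dims 7,5,1; δ0: rk 4, SNF 1^4; δ1: rk 1, SNF 1^1
degree 0: 7−4−0 = 3 → Ȟ^0 ≅ Z^3
degree 1: 5−1−4 = 0 → Ȟ^1 ≅ 0
degree 2: 1−0−1 = 0 → Ȟ^2 ≅ 0


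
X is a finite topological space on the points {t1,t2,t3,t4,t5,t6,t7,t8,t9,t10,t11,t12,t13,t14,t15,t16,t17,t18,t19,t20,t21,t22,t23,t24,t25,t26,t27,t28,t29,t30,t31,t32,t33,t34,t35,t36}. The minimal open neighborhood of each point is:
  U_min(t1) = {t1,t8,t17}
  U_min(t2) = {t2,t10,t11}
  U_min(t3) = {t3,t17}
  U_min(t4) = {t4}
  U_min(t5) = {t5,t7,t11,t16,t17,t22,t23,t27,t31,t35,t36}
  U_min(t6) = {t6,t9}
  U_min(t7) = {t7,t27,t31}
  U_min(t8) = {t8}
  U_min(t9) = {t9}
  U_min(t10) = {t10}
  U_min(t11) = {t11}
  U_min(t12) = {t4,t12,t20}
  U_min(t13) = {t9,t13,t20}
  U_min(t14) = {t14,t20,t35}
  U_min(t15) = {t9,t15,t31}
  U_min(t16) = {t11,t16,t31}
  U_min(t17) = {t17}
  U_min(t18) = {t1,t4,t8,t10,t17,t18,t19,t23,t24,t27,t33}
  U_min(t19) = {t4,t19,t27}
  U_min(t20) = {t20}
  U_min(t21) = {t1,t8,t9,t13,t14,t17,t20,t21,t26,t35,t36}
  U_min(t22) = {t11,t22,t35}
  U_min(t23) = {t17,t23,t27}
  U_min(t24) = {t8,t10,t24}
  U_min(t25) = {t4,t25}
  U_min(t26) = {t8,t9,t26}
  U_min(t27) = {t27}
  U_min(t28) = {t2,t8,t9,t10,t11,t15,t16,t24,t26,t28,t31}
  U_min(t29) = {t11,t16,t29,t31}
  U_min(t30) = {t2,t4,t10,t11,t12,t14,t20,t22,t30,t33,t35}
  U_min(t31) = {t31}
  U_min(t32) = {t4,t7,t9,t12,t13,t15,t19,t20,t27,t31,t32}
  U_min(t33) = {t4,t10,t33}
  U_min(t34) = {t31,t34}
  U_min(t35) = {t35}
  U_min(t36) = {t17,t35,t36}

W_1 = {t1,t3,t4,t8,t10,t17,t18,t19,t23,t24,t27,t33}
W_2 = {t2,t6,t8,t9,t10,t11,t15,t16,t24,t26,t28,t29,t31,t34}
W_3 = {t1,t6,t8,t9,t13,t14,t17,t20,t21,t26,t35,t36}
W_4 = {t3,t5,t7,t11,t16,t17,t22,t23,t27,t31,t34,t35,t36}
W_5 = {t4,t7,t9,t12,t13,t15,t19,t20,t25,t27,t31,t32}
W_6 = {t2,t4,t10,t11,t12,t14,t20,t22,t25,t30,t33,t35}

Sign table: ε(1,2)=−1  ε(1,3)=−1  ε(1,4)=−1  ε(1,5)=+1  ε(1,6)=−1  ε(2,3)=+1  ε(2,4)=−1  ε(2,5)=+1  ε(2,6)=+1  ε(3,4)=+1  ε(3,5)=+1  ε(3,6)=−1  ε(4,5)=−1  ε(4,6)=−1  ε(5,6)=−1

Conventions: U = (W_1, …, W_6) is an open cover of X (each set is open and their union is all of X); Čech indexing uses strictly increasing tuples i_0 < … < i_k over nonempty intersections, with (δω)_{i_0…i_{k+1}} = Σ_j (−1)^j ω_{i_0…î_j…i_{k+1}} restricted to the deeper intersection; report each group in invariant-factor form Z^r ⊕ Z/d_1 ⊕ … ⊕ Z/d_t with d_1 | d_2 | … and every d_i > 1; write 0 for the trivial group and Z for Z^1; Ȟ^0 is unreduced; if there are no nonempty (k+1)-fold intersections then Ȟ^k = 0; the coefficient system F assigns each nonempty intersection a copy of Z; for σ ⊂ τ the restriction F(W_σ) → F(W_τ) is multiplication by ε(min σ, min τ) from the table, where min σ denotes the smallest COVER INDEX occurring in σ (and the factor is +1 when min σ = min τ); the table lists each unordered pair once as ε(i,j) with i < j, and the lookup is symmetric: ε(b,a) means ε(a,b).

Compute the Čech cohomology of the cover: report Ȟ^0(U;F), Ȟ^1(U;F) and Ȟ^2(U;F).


cover nerve:
  W12={t8,t10,t24} W13={t1,t8,t17} W14={t3,t17,t23,t27} W15={t4,t19,t27} W16={t4,t10,t33} W23={t6,t8,t9,t26} W24={t11,t16,t31,t34} W25={t9,t15,t31} W26={t2,t10,t11} W34={t17,t35,t36} W35={t9,t13,t20} W36={t14,t20,t35} W45={t7,t27,t31} W46={t11,t22,t35} W56={t4,t12,t20,t25}
  W123={t8} W126={t10} W134={t17} W145={t27} W156={t4} W235={t9} W245={t31} W246={t11} W346={t35} W356={t20}
C dims 6,15,10; δ0: rk 6, SNF 1^5·2; δ1: rk 9, SNF 1^9
Ȟ^0: (6−6)−0=0 ⇒ 0
Ȟ^1: (15−9)−6=0 plus torsion [2] ⇒ Z/2
Ȟ^2: (10−0)−9=1 ⇒ Z

Ȟ^0 = 0, Ȟ^1 = Z/2, Ȟ^2 = Z


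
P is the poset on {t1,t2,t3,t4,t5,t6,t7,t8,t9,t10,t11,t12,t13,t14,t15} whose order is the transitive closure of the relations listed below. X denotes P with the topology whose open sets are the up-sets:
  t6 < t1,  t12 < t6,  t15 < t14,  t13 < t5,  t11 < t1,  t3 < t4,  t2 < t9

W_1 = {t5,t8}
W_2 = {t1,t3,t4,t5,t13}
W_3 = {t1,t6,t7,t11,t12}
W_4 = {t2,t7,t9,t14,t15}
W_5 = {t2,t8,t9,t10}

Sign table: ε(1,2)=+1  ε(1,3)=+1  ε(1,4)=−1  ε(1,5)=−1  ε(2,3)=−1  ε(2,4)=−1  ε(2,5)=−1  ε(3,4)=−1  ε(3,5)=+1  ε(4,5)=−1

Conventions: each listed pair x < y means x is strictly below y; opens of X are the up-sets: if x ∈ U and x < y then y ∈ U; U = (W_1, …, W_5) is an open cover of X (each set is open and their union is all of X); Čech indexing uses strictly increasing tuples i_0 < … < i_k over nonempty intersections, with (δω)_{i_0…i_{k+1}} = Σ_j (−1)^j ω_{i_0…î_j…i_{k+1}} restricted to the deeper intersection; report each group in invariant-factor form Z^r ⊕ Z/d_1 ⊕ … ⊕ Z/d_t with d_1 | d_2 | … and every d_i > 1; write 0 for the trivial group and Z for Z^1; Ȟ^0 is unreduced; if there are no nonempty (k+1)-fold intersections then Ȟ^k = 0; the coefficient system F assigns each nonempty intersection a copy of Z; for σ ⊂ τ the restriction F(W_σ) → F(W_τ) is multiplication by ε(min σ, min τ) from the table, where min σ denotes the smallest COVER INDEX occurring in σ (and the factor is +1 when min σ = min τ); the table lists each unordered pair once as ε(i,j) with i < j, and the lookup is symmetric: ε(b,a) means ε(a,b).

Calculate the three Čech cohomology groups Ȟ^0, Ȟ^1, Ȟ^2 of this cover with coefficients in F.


nonempty overlaps:
  W12={t5} W15={t8} W23={t1} W34={t7} W45={t2,t9}
C dims 5,5; δ0: rk 4, SNF 1^4
degree 0: 5−4−0 = 1 → Ȟ^0 ≅ Z
degree 1: 5−0−4 = 1 → Ȟ^1 ≅ Z
degree 2: 0−0−0 = 0 → Ȟ^2 ≅ 0

Ȟ^0 ≅ Z,  Ȟ^1 ≅ Z,  Ȟ^2 ≅ 0


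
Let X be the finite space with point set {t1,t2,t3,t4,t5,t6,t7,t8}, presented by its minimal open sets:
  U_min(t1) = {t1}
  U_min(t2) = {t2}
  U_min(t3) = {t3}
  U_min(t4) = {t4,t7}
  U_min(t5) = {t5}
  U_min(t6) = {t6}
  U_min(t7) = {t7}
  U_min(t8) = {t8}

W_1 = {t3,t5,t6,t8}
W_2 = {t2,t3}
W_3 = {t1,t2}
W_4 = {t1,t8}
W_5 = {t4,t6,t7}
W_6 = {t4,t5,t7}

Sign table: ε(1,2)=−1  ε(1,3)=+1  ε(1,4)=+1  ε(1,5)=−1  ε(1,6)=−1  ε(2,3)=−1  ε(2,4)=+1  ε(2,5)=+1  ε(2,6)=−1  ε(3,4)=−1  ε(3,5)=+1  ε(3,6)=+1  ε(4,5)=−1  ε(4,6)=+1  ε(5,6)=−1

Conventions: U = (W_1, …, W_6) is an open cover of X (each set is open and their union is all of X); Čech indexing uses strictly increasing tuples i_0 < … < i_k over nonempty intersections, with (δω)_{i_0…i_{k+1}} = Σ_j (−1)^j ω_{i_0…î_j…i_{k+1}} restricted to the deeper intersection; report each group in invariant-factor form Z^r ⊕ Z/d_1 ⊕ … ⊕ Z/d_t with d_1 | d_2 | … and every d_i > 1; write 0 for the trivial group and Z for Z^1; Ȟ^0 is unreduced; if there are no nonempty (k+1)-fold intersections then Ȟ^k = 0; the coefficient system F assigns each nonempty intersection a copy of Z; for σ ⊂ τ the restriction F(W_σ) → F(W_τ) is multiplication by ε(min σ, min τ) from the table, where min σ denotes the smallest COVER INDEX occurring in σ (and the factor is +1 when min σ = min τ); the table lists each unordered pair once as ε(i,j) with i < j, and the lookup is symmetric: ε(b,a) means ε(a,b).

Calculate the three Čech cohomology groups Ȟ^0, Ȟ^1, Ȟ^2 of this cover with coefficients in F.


nerve of the cover:
  W12={t3} W14={t8} W15={t6} W16={t5} W23={t2} W34={t1} W56={t4,t7}
C dims 6,7; δ0: rk 6, SNF 1^5·2
Ȟ^0 = (6 − 6) − 0 = 0, so Ȟ^0 ≅ 0
Ȟ^1 = (7 − 0) − 6 = 1 plus torsion [2], so Ȟ^1 ≅ Z ⊕ Z/2
Ȟ^2 = (0 − 0) − 0 = 0, so Ȟ^2 ≅ 0

Ȟ^0 ≅ 0,  Ȟ^1 ≅ Z ⊕ Z/2,  Ȟ^2 ≅ 0
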